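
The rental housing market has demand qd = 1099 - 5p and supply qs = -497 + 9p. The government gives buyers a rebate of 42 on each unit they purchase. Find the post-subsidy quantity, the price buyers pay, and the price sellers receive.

q' = 664; buyers pay 87; sellers receive 129

Pre-subsidy: 1099 - 5p = -497 + 9p gives p* = 114, q* = 529.
With the rebate, buyers effectively pay pb = ps − 42, where ps is the price sellers receive.
Demand in terms of ps becomes qd = 1099 − 5(ps − 42) = 1309 - 5ps. Setting this equal to supply: 1309 - 5ps = -497 + 9ps, so ps = 129.
Buyers pay pb = 129 − 42 = 87; q' = -497 + 9·129 = 664.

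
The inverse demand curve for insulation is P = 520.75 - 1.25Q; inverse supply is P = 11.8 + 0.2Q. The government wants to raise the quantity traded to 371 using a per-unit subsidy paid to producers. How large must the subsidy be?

Required subsidy s = 29 per unit

At Q = 371, from the demand curve buyers pay Pb = 520.75 − 1.25·371 = 57; from the supply curve sellers need Ps = 11.8 + 0.2·371 = 86.
The subsidy must fill the gap: s = Ps − Pb = 86 − 57 = 29.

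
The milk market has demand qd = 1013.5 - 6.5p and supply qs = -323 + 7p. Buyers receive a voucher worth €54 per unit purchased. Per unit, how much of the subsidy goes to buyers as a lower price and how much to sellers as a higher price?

Pre-subsidy: 1013.5 - 6.5p = -323 + 7p gives p* = 99, q* = 370.
With the rebate, buyers effectively pay pb = ps − 54, where ps is the price sellers receive.
Demand in terms of ps becomes qd = 1013.5 − 6.5(ps − 54) = 1364.5 - 6.5ps. Setting this equal to supply: 1364.5 - 6.5ps = -323 + 7ps, so ps = 125.
Buyers pay pb = 125 − 54 = 71; q' = -323 + 7·125 = 552.
Buyers' price falls by p* − pb = 99 − 71 = 28; sellers' price rises by ps − p* = 125 − 99 = 26.

Buyers gain €28 per unit; sellers gain €26 per unit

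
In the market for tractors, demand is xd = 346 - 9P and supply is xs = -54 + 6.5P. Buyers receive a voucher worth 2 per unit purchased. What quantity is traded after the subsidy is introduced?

x' = 3760/31

Pre-subsidy: 346 - 9P = -54 + 6.5P gives P* = 800/31, x* = 3526/31.
With the rebate, buyers effectively pay Pb = Ps − 2, where Ps is the price sellers receive.
Demand in terms of Ps becomes xd = 346 − 9(Ps − 2) = 364 - 9Ps. Setting this equal to supply: 364 - 9Ps = -54 + 6.5Ps, so Ps = 836/31.
Buyers pay Pb = 836/31 − 2 = 774/31; x' = -54 + 6.5·(836/31) = 3760/31.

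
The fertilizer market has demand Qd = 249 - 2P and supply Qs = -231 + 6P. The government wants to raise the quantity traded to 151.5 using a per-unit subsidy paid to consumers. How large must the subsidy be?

Required subsidy s = 15 per unit

At Q = 151.5, invert demand for the buyer price: Pb = (249 − 151.5)/2 = 48.75; invert supply for the seller price: Ps = (151.5 − (-231))/6 = 63.75.
The subsidy must fill the gap: s = Ps − Pb = 63.75 − 48.75 = 15.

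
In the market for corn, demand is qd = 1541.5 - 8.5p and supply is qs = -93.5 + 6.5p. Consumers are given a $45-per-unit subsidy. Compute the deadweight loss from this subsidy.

Deadweight loss = $3729.375

Pre-subsidy: 1541.5 - 8.5p = -93.5 + 6.5p gives p* = 109, q* = 615.
With the rebate, buyers effectively pay pb = ps − 45, where ps is the price sellers receive.
Demand in terms of ps becomes qd = 1541.5 − 8.5(ps − 45) = 1924 - 8.5ps. Setting this equal to supply: 1924 - 8.5ps = -93.5 + 6.5ps, so ps = 134.5.
Buyers pay pb = 134.5 − 45 = 89.5; q' = -93.5 + 6.5·134.5 = 780.75.
The subsidy expands output by 780.75 − 615 = 165.75 past the efficient level; on those units the gap between marginal cost and willingness to pay runs from 0 up to 45.
DWL = ½ × 45 × 165.75 = 3729.375.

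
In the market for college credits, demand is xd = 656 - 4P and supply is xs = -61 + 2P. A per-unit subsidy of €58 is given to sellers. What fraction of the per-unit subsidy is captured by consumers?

Consumer share = 1/3

Pre-subsidy: 656 - 4P = -61 + 2P gives P* = 119.5, x* = 178.
With the subsidy, sellers receive Ps = Pb + 58 for each unit, where Pb is the price buyers pay.
Supply in terms of Pb becomes xs = -61 + 2(Pb + 58) = 55 + 2Pb. Setting this equal to demand: 656 - 4Pb = 55 + 2Pb, so Pb = 601/6.
Sellers receive Ps = 601/6 + 58 = 949/6; x' = 656 − 4·(601/6) = 766/3.
Buyers' price falls by P* − Pb = 119.5 − 601/6 = 58/3; sellers' price rises by Ps − P* = 949/6 − 119.5 = 116/3.
So consumers capture (58/3)/58 = 1/3 of each unit of subsidy.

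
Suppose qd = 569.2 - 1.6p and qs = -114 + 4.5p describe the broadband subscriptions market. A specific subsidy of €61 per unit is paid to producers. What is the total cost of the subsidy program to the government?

Pre-subsidy: 569.2 - 1.6p = -114 + 4.5p gives p* = 112, q* = 390.
With the subsidy, sellers receive ps = pb + 61 for each unit, where pb is the price buyers pay.
Supply in terms of pb becomes qs = -114 + 4.5(pb + 61) = 160.5 + 4.5pb. Setting this equal to demand: 569.2 - 1.6pb = 160.5 + 4.5pb, so pb = 67.
Sellers receive ps = 67 + 61 = 128; q' = 569.2 − 1.6·67 = 462.
Government outlay = subsidy × quantity = 61 × 462 = 28182.

Government cost = €28182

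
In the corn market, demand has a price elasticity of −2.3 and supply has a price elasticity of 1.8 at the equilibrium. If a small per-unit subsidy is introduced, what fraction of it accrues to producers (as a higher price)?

For a small subsidy around the equilibrium, the benefit split depends on the relative slopes, which at a point are proportional to the elasticities.
Buyer share = εs/(εs + |εd|) = 1.8/(1.8 + 2.3) = 18/41; seller share = |εd|/(εs + |εd|) = 23/41.
So producers capture 23/41 of the subsidy.

Producer share = 23/41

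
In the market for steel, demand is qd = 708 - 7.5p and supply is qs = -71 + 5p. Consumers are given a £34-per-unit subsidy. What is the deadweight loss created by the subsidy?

Deadweight loss = £1734

Pre-subsidy: 708 - 7.5p = -71 + 5p gives p* = 62.32, q* = 240.6.
With the rebate, buyers effectively pay pb = ps − 34, where ps is the price sellers receive.
Demand in terms of ps becomes qd = 708 − 7.5(ps − 34) = 963 - 7.5ps. Setting this equal to supply: 963 - 7.5ps = -71 + 5ps, so ps = 82.72.
Buyers pay pb = 82.72 − 34 = 48.72; q' = -71 + 5·82.72 = 342.6.
The subsidy expands output by 342.6 − 240.6 = 102 past the efficient level; on those units the gap between marginal cost and willingness to pay runs from 0 up to 34.
DWL = ½ × 34 × 102 = 1734.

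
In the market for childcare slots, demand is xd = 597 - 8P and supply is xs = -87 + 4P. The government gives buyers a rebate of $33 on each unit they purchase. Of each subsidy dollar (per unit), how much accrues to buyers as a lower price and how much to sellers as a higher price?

Pre-subsidy: 597 - 8P = -87 + 4P gives P* = 57, x* = 141.
With the rebate, buyers effectively pay Pb = Ps − 33, where Ps is the price sellers receive.
Demand in terms of Ps becomes xd = 597 − 8(Ps − 33) = 861 - 8Ps. Setting this equal to supply: 861 - 8Ps = -87 + 4Ps, so Ps = 79.
Buyers pay Pb = 79 − 33 = 46; x' = -87 + 4·79 = 229.
Buyers' price falls by P* − Pb = 57 − 46 = 11; sellers' price rises by Ps − P* = 79 − 57 = 22.

Buyers gain $11 per unit; sellers gain $22 per unit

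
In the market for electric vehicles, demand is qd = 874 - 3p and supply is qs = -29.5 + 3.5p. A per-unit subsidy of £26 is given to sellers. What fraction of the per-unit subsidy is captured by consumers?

Consumer share = 7/13

Pre-subsidy: 874 - 3p = -29.5 + 3.5p gives p* = 139, q* = 457.
With the subsidy, sellers receive ps = pb + 26 for each unit, where pb is the price buyers pay.
Supply in terms of pb becomes qs = -29.5 + 3.5(pb + 26) = 61.5 + 3.5pb. Setting this equal to demand: 874 - 3pb = 61.5 + 3.5pb, so pb = 125.
Sellers receive ps = 125 + 26 = 151; q' = 874 − 3·125 = 499.
Buyers' price falls by p* − pb = 139 − 125 = 14; sellers' price rises by ps − p* = 151 − 139 = 12.
So consumers capture 14/26 = 7/13 of each unit of subsidy.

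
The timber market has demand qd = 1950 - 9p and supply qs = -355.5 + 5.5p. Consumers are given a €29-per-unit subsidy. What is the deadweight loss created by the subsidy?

Pre-subsidy: 1950 - 9p = -355.5 + 5.5p gives p* = 159, q* = 519.
With the rebate, buyers effectively pay pb = ps − 29, where ps is the price sellers receive.
Demand in terms of ps becomes qd = 1950 − 9(ps − 29) = 2211 - 9ps. Setting this equal to supply: 2211 - 9ps = -355.5 + 5.5ps, so ps = 177.
Buyers pay pb = 177 − 29 = 148; q' = -355.5 + 5.5·177 = 618.
The subsidy expands output by 618 − 519 = 99 past the efficient level; on those units the gap between marginal cost and willingness to pay runs from 0 up to 29.
DWL = ½ × 29 × 99 = 1435.5.

Deadweight loss = €1435.5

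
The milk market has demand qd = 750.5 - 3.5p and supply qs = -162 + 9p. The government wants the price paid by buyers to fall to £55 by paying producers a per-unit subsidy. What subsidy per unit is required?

Required subsidy s = £25 per unit

At a buyer price of 55, quantity demanded is 750.5 − 3.5·55 = 558.
Sellers supply 558 only when they receive ps with -162 + 9·ps = 558, i.e. ps = 80.
s = ps − pb = 80 − 55 = 25.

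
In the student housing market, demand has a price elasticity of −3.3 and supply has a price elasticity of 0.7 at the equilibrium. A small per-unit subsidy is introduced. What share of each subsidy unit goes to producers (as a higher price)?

Producer share = 0.825

For a small subsidy around the equilibrium, the benefit split depends on the relative slopes, which at a point are proportional to the elasticities.
Buyer share = εs/(εs + |εd|) = 0.7/(0.7 + 3.3) = 0.175; seller share = |εd|/(εs + |εd|) = 0.825.
So producers capture 0.825 of the subsidy.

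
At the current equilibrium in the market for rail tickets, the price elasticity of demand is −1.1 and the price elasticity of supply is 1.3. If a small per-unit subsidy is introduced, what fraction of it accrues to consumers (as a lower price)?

Consumer share = 13/24

For a small subsidy around the equilibrium, the benefit split depends on the relative slopes, which at a point are proportional to the elasticities.
Buyer share = εs/(εs + |εd|) = 1.3/(1.3 + 1.1) = 13/24; seller share = |εd|/(εs + |εd|) = 11/24.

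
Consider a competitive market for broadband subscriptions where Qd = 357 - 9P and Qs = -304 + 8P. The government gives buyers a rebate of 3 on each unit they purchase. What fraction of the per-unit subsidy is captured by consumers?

Consumer share = 8/17

Pre-subsidy: 357 - 9P = -304 + 8P gives P* = 661/17, Q* = 120/17.
With the rebate, buyers effectively pay Pb = Ps − 3, where Ps is the price sellers receive.
Demand in terms of Ps becomes Qd = 357 − 9(Ps − 3) = 384 - 9Ps. Setting this equal to supply: 384 - 9Ps = -304 + 8Ps, so Ps = 688/17.
Buyers pay Pb = 688/17 − 3 = 637/17; Q' = -304 + 8·(688/17) = 336/17.
Buyers' price falls by P* − Pb = 661/17 − 637/17 = 24/17; sellers' price rises by Ps − P* = 688/17 − 661/17 = 27/17.
So consumers capture (24/17)/3 = 8/17 of each unit of subsidy.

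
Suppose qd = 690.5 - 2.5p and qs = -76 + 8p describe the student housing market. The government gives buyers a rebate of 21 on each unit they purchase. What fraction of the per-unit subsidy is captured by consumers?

Pre-subsidy: 690.5 - 2.5p = -76 + 8p gives p* = 73, q* = 508.
With the rebate, buyers effectively pay pb = ps − 21, where ps is the price sellers receive.
Demand in terms of ps becomes qd = 690.5 − 2.5(ps − 21) = 743 - 2.5ps. Setting this equal to supply: 743 - 2.5ps = -76 + 8ps, so ps = 78.
Buyers pay pb = 78 − 21 = 57; q' = -76 + 8·78 = 548.
Buyers' price falls by p* − pb = 73 − 57 = 16; sellers' price rises by ps − p* = 78 − 73 = 5.
So consumers capture 16/21 = 16/21 of each unit of subsidy.

Consumer share = 16/21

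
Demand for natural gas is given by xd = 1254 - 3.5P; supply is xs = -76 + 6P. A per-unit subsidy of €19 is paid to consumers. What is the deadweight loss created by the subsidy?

Pre-subsidy: 1254 - 3.5P = -76 + 6P gives P* = 140, x* = 764.
With the rebate, buyers effectively pay Pb = Ps − 19, where Ps is the price sellers receive.
Demand in terms of Ps becomes xd = 1254 − 3.5(Ps − 19) = 1320.5 - 3.5Ps. Setting this equal to supply: 1320.5 - 3.5Ps = -76 + 6Ps, so Ps = 147.
Buyers pay Pb = 147 − 19 = 128; x' = -76 + 6·147 = 806.
The subsidy expands output by 806 − 764 = 42 past the efficient level; on those units the gap between marginal cost and willingness to pay runs from 0 up to 19.
DWL = ½ × 19 × 42 = 399.

Deadweight loss = €399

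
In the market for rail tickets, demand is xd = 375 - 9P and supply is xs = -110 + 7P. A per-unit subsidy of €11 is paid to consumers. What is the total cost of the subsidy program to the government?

Pre-subsidy: 375 - 9P = -110 + 7P gives P* = 30.3125, x* = 102.1875.
With the rebate, buyers effectively pay Pb = Ps − 11, where Ps is the price sellers receive.
Demand in terms of Ps becomes xd = 375 − 9(Ps − 11) = 474 - 9Ps. Setting this equal to supply: 474 - 9Ps = -110 + 7Ps, so Ps = 36.5.
Buyers pay Pb = 36.5 − 11 = 25.5; x' = -110 + 7·36.5 = 145.5.
Government outlay = subsidy × quantity = 11 × 145.5 = 1600.5.

Government cost = €1600.5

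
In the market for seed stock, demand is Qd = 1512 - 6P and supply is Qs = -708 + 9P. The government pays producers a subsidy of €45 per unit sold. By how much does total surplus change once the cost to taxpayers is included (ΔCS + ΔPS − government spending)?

Pre-subsidy: 1512 - 6P = -708 + 9P gives P* = 148, Q* = 624.
With the subsidy, sellers receive Ps = Pb + 45 for each unit, where Pb is the price buyers pay.
Supply in terms of Pb becomes Qs = -708 + 9(Pb + 45) = -303 + 9Pb. Setting this equal to demand: 1512 - 6Pb = -303 + 9Pb, so Pb = 121.
Sellers receive Ps = 121 + 45 = 166; Q' = 1512 − 6·121 = 786.
ΔCS = ½(624 + 786)(148 − 121) = 19035; ΔPS = ½(624 + 786)(166 − 148) = 12690.
Government spending = 45 × 786 = 35370.
Net change = 19035 + 12690 − 35370 = -3645. The loss equals the DWL triangle ½·45·162.

Net change in total surplus = -€3645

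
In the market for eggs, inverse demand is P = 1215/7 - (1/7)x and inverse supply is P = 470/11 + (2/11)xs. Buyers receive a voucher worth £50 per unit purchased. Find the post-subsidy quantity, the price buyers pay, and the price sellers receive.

x' = 557; buyers pay £94; sellers receive £144

Pre-subsidy: 1215/7 - (1/7)x = 470/11 + (2/11)x gives x* = 403 and P* = 116.
With the rebate, buyers effectively pay Pb = Ps − 50, where Ps is the price sellers receive.
On the curves, Pb = 1215/7 - (1/7)x and Ps = 470/11 + (2/11)x; the wedge Ps − Pb = 50 gives 470/11 + (2/11)x − (1215/7 - (1/7)x) = 50, so x' = 557.
Then Pb = 1215/7 − (1/7)·557 = 94 and Ps = 470/11 + (2/11)·557 = 144.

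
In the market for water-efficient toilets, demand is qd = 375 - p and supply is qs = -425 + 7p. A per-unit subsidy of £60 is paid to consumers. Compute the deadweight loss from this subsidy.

Pre-subsidy: 375 - p = -425 + 7p gives p* = 100, q* = 275.
With the rebate, buyers effectively pay pb = ps − 60, where ps is the price sellers receive.
Demand in terms of ps becomes qd = 375 − 1(ps − 60) = 435 - ps. Setting this equal to supply: 435 - ps = -425 + 7ps, so ps = 107.5.
Buyers pay pb = 107.5 − 60 = 47.5; q' = -425 + 7·107.5 = 327.5.
The subsidy expands output by 327.5 − 275 = 52.5 past the efficient level; on those units the gap between marginal cost and willingness to pay runs from 0 up to 60.
DWL = ½ × 60 × 52.5 = 1575.

Deadweight loss = £1575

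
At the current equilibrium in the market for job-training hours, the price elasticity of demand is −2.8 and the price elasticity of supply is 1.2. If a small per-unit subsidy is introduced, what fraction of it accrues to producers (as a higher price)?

Producer share = 0.7

For a small subsidy around the equilibrium, the benefit split depends on the relative slopes, which at a point are proportional to the elasticities.
Buyer share = εs/(εs + |εd|) = 1.2/(1.2 + 2.8) = 0.3; seller share = |εd|/(εs + |εd|) = 0.7.
So producers capture 0.7 of the subsidy.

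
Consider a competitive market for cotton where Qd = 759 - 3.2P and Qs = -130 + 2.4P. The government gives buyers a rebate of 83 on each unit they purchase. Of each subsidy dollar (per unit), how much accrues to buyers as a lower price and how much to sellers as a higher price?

Buyers gain 249/7 per unit; sellers gain 332/7 per unit

Pre-subsidy: 759 - 3.2P = -130 + 2.4P gives P* = 158.75, Q* = 251.
With the rebate, buyers effectively pay Pb = Ps − 83, where Ps is the price sellers receive.
Demand in terms of Ps becomes Qd = 759 − 3.2(Ps − 83) = 1024.6 - 3.2Ps. Setting this equal to supply: 1024.6 - 3.2Ps = -130 + 2.4Ps, so Ps = 5773/28.
Buyers pay Pb = 5773/28 − 83 = 3449/28; Q' = -130 + 2.4·(5773/28) = 12769/35.
Buyers' price falls by P* − Pb = 158.75 − 3449/28 = 249/7; sellers' price rises by Ps − P* = 5773/28 − 158.75 = 332/7.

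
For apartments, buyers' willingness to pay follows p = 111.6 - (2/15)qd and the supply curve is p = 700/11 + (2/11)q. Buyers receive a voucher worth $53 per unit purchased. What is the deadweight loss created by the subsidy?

Deadweight loss = 463485/104

Pre-subsidy: 111.6 - (2/15)q = 700/11 + (2/11)q gives q* = 3957/26 and p* = 1187/13.
With the rebate, buyers effectively pay pb = ps − 53, where ps is the price sellers receive.
On the curves, pb = 111.6 - (2/15)q and ps = 700/11 + (2/11)q; the wedge ps − pb = 53 gives 700/11 + (2/11)q − (111.6 - (2/15)q) = 53, so q' = 16659/52.
Then pb = 111.6 − (2/15)·(16659/52) = 1791/26 and ps = 700/11 + (2/11)·(16659/52) = 3169/26.
The subsidy expands output by 16659/52 − 3957/26 = 8745/52 past the efficient level; on those units the gap between marginal cost and willingness to pay runs from 0 up to 53.
DWL = ½ × 53 × 8745/52 = 463485/104.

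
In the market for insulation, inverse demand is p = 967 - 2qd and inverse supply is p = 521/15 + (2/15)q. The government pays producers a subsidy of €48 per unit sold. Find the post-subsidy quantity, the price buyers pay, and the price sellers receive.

Pre-subsidy: 967 - 2q = 521/15 + (2/15)q gives q* = 437 and p* = 93.
With the subsidy, sellers receive ps = pb + 48 for each unit, where pb is the price buyers pay.
On the curves, pb = 967 - 2q and ps = 521/15 + (2/15)q; the wedge ps − pb = 48 gives 521/15 + (2/15)q − (967 - 2q) = 48, so q' = 459.5.
Then pb = 967 − 2·459.5 = 48 and ps = 521/15 + (2/15)·459.5 = 96.

q' = 459.5; buyers pay €48; sellers receive €96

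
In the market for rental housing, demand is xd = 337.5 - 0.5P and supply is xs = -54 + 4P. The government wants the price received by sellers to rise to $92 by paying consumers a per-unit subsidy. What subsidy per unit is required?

At a seller price of 92, quantity supplied is -54 + 4·92 = 314.
Buyers absorb 314 only when they pay Pb with 337.5 − 0.5·Pb = 314, i.e. Pb = 47.
s = Ps − Pb = 92 − 47 = 45.

Required subsidy s = $45 per unit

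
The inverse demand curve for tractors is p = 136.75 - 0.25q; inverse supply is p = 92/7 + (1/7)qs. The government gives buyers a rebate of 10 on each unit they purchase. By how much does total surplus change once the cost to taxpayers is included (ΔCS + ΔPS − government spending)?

Net change in total surplus = -1400/11

Pre-subsidy: 136.75 - 0.25q = 92/7 + (1/7)q gives q* = 3461/11 and p* = 639/11.
With the rebate, buyers effectively pay pb = ps − 10, where ps is the price sellers receive.
On the curves, pb = 136.75 - 0.25q and ps = 92/7 + (1/7)q; the wedge ps − pb = 10 gives 92/7 + (1/7)q − (136.75 - 0.25q) = 10, so q' = 3741/11.
Then pb = 136.75 − 0.25·(3741/11) = 569/11 and ps = 92/7 + (1/7)·(3741/11) = 679/11.
ΔCS = ½(3461/11 + 3741/11)(639/11 − 569/11) = 252070/121; ΔPS = ½(3461/11 + 3741/11)(679/11 − 639/11) = 144040/121.
Government spending = 10 × 3741/11 = 37410/11.
Net change = 252070/121 + 144040/121 − 37410/11 = -1400/11. The loss equals the DWL triangle ½·10·280/11.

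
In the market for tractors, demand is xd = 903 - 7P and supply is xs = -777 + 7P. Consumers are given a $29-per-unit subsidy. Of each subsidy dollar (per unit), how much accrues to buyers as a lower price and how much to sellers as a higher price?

Pre-subsidy: 903 - 7P = -777 + 7P gives P* = 120, x* = 63.
With the rebate, buyers effectively pay Pb = Ps − 29, where Ps is the price sellers receive.
Demand in terms of Ps becomes xd = 903 − 7(Ps − 29) = 1106 - 7Ps. Setting this equal to supply: 1106 - 7Ps = -777 + 7Ps, so Ps = 134.5.
Buyers pay Pb = 134.5 − 29 = 105.5; x' = -777 + 7·134.5 = 164.5.
Buyers' price falls by P* − Pb = 120 − 105.5 = 14.5; sellers' price rises by Ps − P* = 134.5 − 120 = 14.5.

Buyers gain $14.5 per unit; sellers gain $14.5 per unit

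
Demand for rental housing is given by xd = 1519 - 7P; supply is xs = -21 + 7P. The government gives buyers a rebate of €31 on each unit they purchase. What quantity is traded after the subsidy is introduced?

x' = 857.5

Pre-subsidy: 1519 - 7P = -21 + 7P gives P* = 110, x* = 749.
With the rebate, buyers effectively pay Pb = Ps − 31, where Ps is the price sellers receive.
Demand in terms of Ps becomes xd = 1519 − 7(Ps − 31) = 1736 - 7Ps. Setting this equal to supply: 1736 - 7Ps = -21 + 7Ps, so Ps = 125.5.
Buyers pay Pb = 125.5 − 31 = 94.5; x' = -21 + 7·125.5 = 857.5.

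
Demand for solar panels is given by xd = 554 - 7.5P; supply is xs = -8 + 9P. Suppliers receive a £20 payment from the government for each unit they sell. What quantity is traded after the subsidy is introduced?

Pre-subsidy: 554 - 7.5P = -8 + 9P gives P* = 1124/33, x* = 3284/11.
With the subsidy, sellers receive Ps = Pb + 20 for each unit, where Pb is the price buyers pay.
Supply in terms of Pb becomes xs = -8 + 9(Pb + 20) = 172 + 9Pb. Setting this equal to demand: 554 - 7.5Pb = 172 + 9Pb, so Pb = 764/33.
Sellers receive Ps = 764/33 + 20 = 1424/33; x' = 554 − 7.5·(764/33) = 4184/11.

x' = 4184/11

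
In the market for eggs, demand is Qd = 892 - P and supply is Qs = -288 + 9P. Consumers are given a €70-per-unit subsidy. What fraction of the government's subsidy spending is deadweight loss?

DWL / government spending = 7/186

Pre-subsidy: 892 - P = -288 + 9P gives P* = 118, Q* = 774.
With the rebate, buyers effectively pay Pb = Ps − 70, where Ps is the price sellers receive.
Demand in terms of Ps becomes Qd = 892 − 1(Ps − 70) = 962 - Ps. Setting this equal to supply: 962 - Ps = -288 + 9Ps, so Ps = 125.
Buyers pay Pb = 125 − 70 = 55; Q' = -288 + 9·125 = 837.
ΔCS = ½(774 + 837)(118 − 55) = 50746.5; ΔPS = ½(774 + 837)(125 − 118) = 5638.5.
Government spending = 70 × 837 = 58590.
DWL = ½ × 70 × (837 − 774) = 2205; fraction = 2205 / 58590 = 7/186.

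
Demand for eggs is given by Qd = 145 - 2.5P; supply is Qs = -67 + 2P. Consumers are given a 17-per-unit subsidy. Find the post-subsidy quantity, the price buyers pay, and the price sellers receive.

Pre-subsidy: 145 - 2.5P = -67 + 2P gives P* = 424/9, Q* = 245/9.
With the rebate, buyers effectively pay Pb = Ps − 17, where Ps is the price sellers receive.
Demand in terms of Ps becomes Qd = 145 − 2.5(Ps − 17) = 187.5 - 2.5Ps. Setting this equal to supply: 187.5 - 2.5Ps = -67 + 2Ps, so Ps = 509/9.
Buyers pay Pb = 509/9 − 17 = 356/9; Q' = -67 + 2·(509/9) = 415/9.

Q' = 415/9; buyers pay 356/9; sellers receive 509/9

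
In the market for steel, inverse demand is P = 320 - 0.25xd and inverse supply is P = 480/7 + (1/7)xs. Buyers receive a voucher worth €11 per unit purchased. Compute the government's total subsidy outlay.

Government cost = €7348

Pre-subsidy: 320 - 0.25x = 480/7 + (1/7)x gives x* = 640 and P* = 160.
With the rebate, buyers effectively pay Pb = Ps − 11, where Ps is the price sellers receive.
On the curves, Pb = 320 - 0.25x and Ps = 480/7 + (1/7)x; the wedge Ps − Pb = 11 gives 480/7 + (1/7)x − (320 - 0.25x) = 11, so x' = 668.
Then Pb = 320 − 0.25·668 = 153 and Ps = 480/7 + (1/7)·668 = 164.
Government outlay = subsidy × quantity = 11 × 668 = 7348.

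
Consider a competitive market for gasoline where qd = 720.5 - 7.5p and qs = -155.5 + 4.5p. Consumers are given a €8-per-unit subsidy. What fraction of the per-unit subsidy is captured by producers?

Producer share = 0.625

Pre-subsidy: 720.5 - 7.5p = -155.5 + 4.5p gives p* = 73, q* = 173.
With the rebate, buyers effectively pay pb = ps − 8, where ps is the price sellers receive.
Demand in terms of ps becomes qd = 720.5 − 7.5(ps − 8) = 780.5 - 7.5ps. Setting this equal to supply: 780.5 - 7.5ps = -155.5 + 4.5ps, so ps = 78.
Buyers pay pb = 78 − 8 = 70; q' = -155.5 + 4.5·78 = 195.5.
Buyers' price falls by p* − pb = 73 − 70 = 3; sellers' price rises by ps − p* = 78 − 73 = 5.
So producers capture 5/8 = 0.625 of each unit of subsidy.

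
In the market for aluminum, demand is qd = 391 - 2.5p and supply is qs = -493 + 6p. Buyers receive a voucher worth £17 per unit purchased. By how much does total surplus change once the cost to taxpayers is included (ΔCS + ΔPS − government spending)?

Net change in total surplus = -£255

Pre-subsidy: 391 - 2.5p = -493 + 6p gives p* = 104, q* = 131.
With the rebate, buyers effectively pay pb = ps − 17, where ps is the price sellers receive.
Demand in terms of ps becomes qd = 391 − 2.5(ps − 17) = 433.5 - 2.5ps. Setting this equal to supply: 433.5 - 2.5ps = -493 + 6ps, so ps = 109.
Buyers pay pb = 109 − 17 = 92; q' = -493 + 6·109 = 161.
ΔCS = ½(131 + 161)(104 − 92) = 1752; ΔPS = ½(131 + 161)(109 − 104) = 730.
Government spending = 17 × 161 = 2737.
Net change = 1752 + 730 − 2737 = -255. The loss equals the DWL triangle ½·17·30.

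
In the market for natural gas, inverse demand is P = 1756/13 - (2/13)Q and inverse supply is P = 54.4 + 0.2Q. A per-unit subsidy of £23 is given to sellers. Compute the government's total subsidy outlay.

Pre-subsidy: 1756/13 - (2/13)Q = 54.4 + 0.2Q gives Q* = 228 and P* = 100.
With the subsidy, sellers receive Ps = Pb + 23 for each unit, where Pb is the price buyers pay.
On the curves, Pb = 1756/13 - (2/13)Q and Ps = 54.4 + 0.2Q; the wedge Ps − Pb = 23 gives 54.4 + 0.2Q − (1756/13 - (2/13)Q) = 23, so Q' = 293.
Then Pb = 1756/13 − (2/13)·293 = 90 and Ps = 54.4 + 0.2·293 = 113.
Government outlay = subsidy × quantity = 23 × 293 = 6739.

Government cost = £6739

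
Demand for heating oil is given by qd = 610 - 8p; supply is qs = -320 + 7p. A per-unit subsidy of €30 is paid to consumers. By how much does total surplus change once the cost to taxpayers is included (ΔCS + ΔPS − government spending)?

Pre-subsidy: 610 - 8p = -320 + 7p gives p* = 62, q* = 114.
With the rebate, buyers effectively pay pb = ps − 30, where ps is the price sellers receive.
Demand in terms of ps becomes qd = 610 − 8(ps − 30) = 850 - 8ps. Setting this equal to supply: 850 - 8ps = -320 + 7ps, so ps = 78.
Buyers pay pb = 78 − 30 = 48; q' = -320 + 7·78 = 226.
ΔCS = ½(114 + 226)(62 − 48) = 2380; ΔPS = ½(114 + 226)(78 − 62) = 2720.
Government spending = 30 × 226 = 6780.
Net change = 2380 + 2720 − 6780 = -1680. The loss equals the DWL triangle ½·30·112.

Net change in total surplus = -€1680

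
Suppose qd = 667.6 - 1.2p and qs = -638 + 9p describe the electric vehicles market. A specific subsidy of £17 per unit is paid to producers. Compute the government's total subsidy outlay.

Pre-subsidy: 667.6 - 1.2p = -638 + 9p gives p* = 128, q* = 514.
With the subsidy, sellers receive ps = pb + 17 for each unit, where pb is the price buyers pay.
Supply in terms of pb becomes qs = -638 + 9(pb + 17) = -485 + 9pb. Setting this equal to demand: 667.6 - 1.2pb = -485 + 9pb, so pb = 113.
Sellers receive ps = 113 + 17 = 130; q' = 667.6 − 1.2·113 = 532.
Government outlay = subsidy × quantity = 17 × 532 = 9044.

Government cost = £9044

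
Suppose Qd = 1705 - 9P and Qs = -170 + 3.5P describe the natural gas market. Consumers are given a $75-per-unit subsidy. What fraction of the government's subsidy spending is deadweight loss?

Pre-subsidy: 1705 - 9P = -170 + 3.5P gives P* = 150, Q* = 355.
With the rebate, buyers effectively pay Pb = Ps − 75, where Ps is the price sellers receive.
Demand in terms of Ps becomes Qd = 1705 − 9(Ps − 75) = 2380 - 9Ps. Setting this equal to supply: 2380 - 9Ps = -170 + 3.5Ps, so Ps = 204.
Buyers pay Pb = 204 − 75 = 129; Q' = -170 + 3.5·204 = 544.
ΔCS = ½(355 + 544)(150 − 129) = 9439.5; ΔPS = ½(355 + 544)(204 − 150) = 24273.
Government spending = 75 × 544 = 40800.
DWL = ½ × 75 × (544 − 355) = 7087.5; fraction = 7087.5 / 40800 = 189/1088.

DWL / government spending = 189/1088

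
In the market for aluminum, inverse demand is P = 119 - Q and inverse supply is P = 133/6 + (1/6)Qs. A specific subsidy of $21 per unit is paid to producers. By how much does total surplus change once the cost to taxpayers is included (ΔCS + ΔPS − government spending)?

Net change in total surplus = -$189

Pre-subsidy: 119 - Q = 133/6 + (1/6)Q gives Q* = 83 and P* = 36.
With the subsidy, sellers receive Ps = Pb + 21 for each unit, where Pb is the price buyers pay.
On the curves, Pb = 119 - Q and Ps = 133/6 + (1/6)Q; the wedge Ps − Pb = 21 gives 133/6 + (1/6)Q − (119 - Q) = 21, so Q' = 101.
Then Pb = 119 − 1·101 = 18 and Ps = 133/6 + (1/6)·101 = 39.
ΔCS = ½(83 + 101)(36 − 18) = 1656; ΔPS = ½(83 + 101)(39 − 36) = 276.
Government spending = 21 × 101 = 2121.
Net change = 1656 + 276 − 2121 = -189. The loss equals the DWL triangle ½·21·18.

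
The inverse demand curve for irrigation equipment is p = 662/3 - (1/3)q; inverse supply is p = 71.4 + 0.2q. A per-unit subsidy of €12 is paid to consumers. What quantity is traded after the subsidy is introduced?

q' = 302.375

Pre-subsidy: 662/3 - (1/3)q = 71.4 + 0.2q gives q* = 279.875 and p* = 127.375.
With the rebate, buyers effectively pay pb = ps − 12, where ps is the price sellers receive.
On the curves, pb = 662/3 - (1/3)q and ps = 71.4 + 0.2q; the wedge ps − pb = 12 gives 71.4 + 0.2q − (662/3 - (1/3)q) = 12, so q' = 302.375.
Then pb = 662/3 − (1/3)·302.375 = 119.875 and ps = 71.4 + 0.2·302.375 = 131.875.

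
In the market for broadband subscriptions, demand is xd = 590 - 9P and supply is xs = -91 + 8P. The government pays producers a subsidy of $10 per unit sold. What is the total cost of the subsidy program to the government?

Government cost = 46210/17

Pre-subsidy: 590 - 9P = -91 + 8P gives P* = 681/17, x* = 3901/17.
With the subsidy, sellers receive Ps = Pb + 10 for each unit, where Pb is the price buyers pay.
Supply in terms of Pb becomes xs = -91 + 8(Pb + 10) = -11 + 8Pb. Setting this equal to demand: 590 - 9Pb = -11 + 8Pb, so Pb = 601/17.
Sellers receive Ps = 601/17 + 10 = 771/17; x' = 590 − 9·(601/17) = 4621/17.
Government outlay = subsidy × quantity = 10 × 4621/17 = 46210/17.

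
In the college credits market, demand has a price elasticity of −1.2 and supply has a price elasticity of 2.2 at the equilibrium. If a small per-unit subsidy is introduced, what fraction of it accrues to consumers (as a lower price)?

Consumer share = 11/17

For a small subsidy around the equilibrium, the benefit split depends on the relative slopes, which at a point are proportional to the elasticities.
Buyer share = εs/(εs + |εd|) = 2.2/(2.2 + 1.2) = 11/17; seller share = |εd|/(εs + |εd|) = 6/17.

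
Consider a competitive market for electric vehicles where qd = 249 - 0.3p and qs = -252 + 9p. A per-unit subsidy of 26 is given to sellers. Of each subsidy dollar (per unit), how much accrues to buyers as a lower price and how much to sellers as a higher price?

Pre-subsidy: 249 - 0.3p = -252 + 9p gives p* = 1670/31, q* = 7218/31.
With the subsidy, sellers receive ps = pb + 26 for each unit, where pb is the price buyers pay.
Supply in terms of pb becomes qs = -252 + 9(pb + 26) = -18 + 9pb. Setting this equal to demand: 249 - 0.3pb = -18 + 9pb, so pb = 890/31.
Sellers receive ps = 890/31 + 26 = 1696/31; q' = 249 − 0.3·(890/31) = 7452/31.
Buyers' price falls by p* − pb = 1670/31 − 890/31 = 780/31; sellers' price rises by ps − p* = 1696/31 − 1670/31 = 26/31.

Buyers gain 780/31 per unit; sellers gain 26/31 per unit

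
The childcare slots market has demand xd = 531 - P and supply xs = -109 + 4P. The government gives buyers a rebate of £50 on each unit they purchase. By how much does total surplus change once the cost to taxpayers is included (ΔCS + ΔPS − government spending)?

Net change in total surplus = -£1000

Pre-subsidy: 531 - P = -109 + 4P gives P* = 128, x* = 403.
With the rebate, buyers effectively pay Pb = Ps − 50, where Ps is the price sellers receive.
Demand in terms of Ps becomes xd = 531 − 1(Ps − 50) = 581 - Ps. Setting this equal to supply: 581 - Ps = -109 + 4Ps, so Ps = 138.
Buyers pay Pb = 138 − 50 = 88; x' = -109 + 4·138 = 443.
ΔCS = ½(403 + 443)(128 − 88) = 16920; ΔPS = ½(403 + 443)(138 − 128) = 4230.
Government spending = 50 × 443 = 22150.
Net change = 16920 + 4230 − 22150 = -1000. The loss equals the DWL triangle ½·50·40.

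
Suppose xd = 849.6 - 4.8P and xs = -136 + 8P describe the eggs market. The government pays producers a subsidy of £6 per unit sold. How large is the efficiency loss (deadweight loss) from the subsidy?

Deadweight loss = £54

Pre-subsidy: 849.6 - 4.8P = -136 + 8P gives P* = 77, x* = 480.
With the subsidy, sellers receive Ps = Pb + 6 for each unit, where Pb is the price buyers pay.
Supply in terms of Pb becomes xs = -136 + 8(Pb + 6) = -88 + 8Pb. Setting this equal to demand: 849.6 - 4.8Pb = -88 + 8Pb, so Pb = 73.25.
Sellers receive Ps = 73.25 + 6 = 79.25; x' = 849.6 − 4.8·73.25 = 498.
The subsidy expands output by 498 − 480 = 18 past the efficient level; on those units the gap between marginal cost and willingness to pay runs from 0 up to 6.
DWL = ½ × 6 × 18 = 54.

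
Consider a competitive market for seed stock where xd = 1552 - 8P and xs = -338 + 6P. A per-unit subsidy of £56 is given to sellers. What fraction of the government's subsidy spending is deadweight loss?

Pre-subsidy: 1552 - 8P = -338 + 6P gives P* = 135, x* = 472.
With the subsidy, sellers receive Ps = Pb + 56 for each unit, where Pb is the price buyers pay.
Supply in terms of Pb becomes xs = -338 + 6(Pb + 56) = -2 + 6Pb. Setting this equal to demand: 1552 - 8Pb = -2 + 6Pb, so Pb = 111.
Sellers receive Ps = 111 + 56 = 167; x' = 1552 − 8·111 = 664.
ΔCS = ½(472 + 664)(135 − 111) = 13632; ΔPS = ½(472 + 664)(167 − 135) = 18176.
Government spending = 56 × 664 = 37184.
DWL = ½ × 56 × (664 − 472) = 5376; fraction = 5376 / 37184 = 12/83.

DWL / government spending = 12/83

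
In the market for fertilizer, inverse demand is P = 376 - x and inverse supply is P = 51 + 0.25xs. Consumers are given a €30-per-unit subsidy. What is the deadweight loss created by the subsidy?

Pre-subsidy: 376 - x = 51 + 0.25x gives x* = 260 and P* = 116.
With the rebate, buyers effectively pay Pb = Ps − 30, where Ps is the price sellers receive.
On the curves, Pb = 376 - x and Ps = 51 + 0.25x; the wedge Ps − Pb = 30 gives 51 + 0.25x − (376 - x) = 30, so x' = 284.
Then Pb = 376 − 1·284 = 92 and Ps = 51 + 0.25·284 = 122.
The subsidy expands output by 284 − 260 = 24 past the efficient level; on those units the gap between marginal cost and willingness to pay runs from 0 up to 30.
DWL = ½ × 30 × 24 = 360.

Deadweight loss = €360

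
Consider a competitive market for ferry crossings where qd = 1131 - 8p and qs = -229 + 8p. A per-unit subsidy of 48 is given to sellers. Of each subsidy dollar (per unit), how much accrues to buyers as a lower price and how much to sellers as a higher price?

Pre-subsidy: 1131 - 8p = -229 + 8p gives p* = 85, q* = 451.
With the subsidy, sellers receive ps = pb + 48 for each unit, where pb is the price buyers pay.
Supply in terms of pb becomes qs = -229 + 8(pb + 48) = 155 + 8pb. Setting this equal to demand: 1131 - 8pb = 155 + 8pb, so pb = 61.
Sellers receive ps = 61 + 48 = 109; q' = 1131 − 8·61 = 643.
Buyers' price falls by p* − pb = 85 − 61 = 24; sellers' price rises by ps − p* = 109 − 85 = 24.

Buyers gain 24 per unit; sellers gain 24 per unit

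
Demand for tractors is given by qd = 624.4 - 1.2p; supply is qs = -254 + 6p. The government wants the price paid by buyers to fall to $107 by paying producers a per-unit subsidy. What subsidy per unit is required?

At a buyer price of 107, quantity demanded is 624.4 − 1.2·107 = 496.
Sellers supply 496 only when they receive ps with -254 + 6·ps = 496, i.e. ps = 125.
s = ps − pb = 125 − 107 = 18.

Required subsidy s = $18 per unit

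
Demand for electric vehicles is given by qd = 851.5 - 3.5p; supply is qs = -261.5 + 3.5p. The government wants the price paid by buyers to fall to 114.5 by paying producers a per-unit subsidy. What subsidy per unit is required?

Required subsidy s = 89 per unit

At a buyer price of 114.5, quantity demanded is 851.5 − 3.5·114.5 = 450.75.
Sellers supply 450.75 only when they receive ps with -261.5 + 3.5·ps = 450.75, i.e. ps = 203.5.
s = ps − pb = 203.5 − 114.5 = 89.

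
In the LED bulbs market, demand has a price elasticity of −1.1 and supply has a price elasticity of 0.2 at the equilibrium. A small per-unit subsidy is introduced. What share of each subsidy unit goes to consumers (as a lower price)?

For a small subsidy around the equilibrium, the benefit split depends on the relative slopes, which at a point are proportional to the elasticities.
Buyer share = εs/(εs + |εd|) = 0.2/(0.2 + 1.1) = 2/13; seller share = |εd|/(εs + |εd|) = 11/13.

Consumer share = 2/13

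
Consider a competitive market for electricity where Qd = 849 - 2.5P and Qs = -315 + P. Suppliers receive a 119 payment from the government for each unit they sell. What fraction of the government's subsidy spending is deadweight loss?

DWL / government spending = 595/1436

Pre-subsidy: 849 - 2.5P = -315 + P gives P* = 2328/7, Q* = 123/7.
With the subsidy, sellers receive Ps = Pb + 119 for each unit, where Pb is the price buyers pay.
Supply in terms of Pb becomes Qs = -315 + 1(Pb + 119) = -196 + Pb. Setting this equal to demand: 849 - 2.5Pb = -196 + Pb, so Pb = 2090/7.
Sellers receive Ps = 2090/7 + 119 = 2923/7; Q' = 849 − 2.5·(2090/7) = 718/7.
ΔCS = ½(123/7 + 718/7)(2328/7 − 2090/7) = 14297/7; ΔPS = ½(123/7 + 718/7)(2923/7 − 2328/7) = 71485/14.
Government spending = 119 × 718/7 = 12206.
DWL = ½ × 119 × (718/7 − 123/7) = 5057.5; fraction = 5057.5 / 12206 = 595/1436.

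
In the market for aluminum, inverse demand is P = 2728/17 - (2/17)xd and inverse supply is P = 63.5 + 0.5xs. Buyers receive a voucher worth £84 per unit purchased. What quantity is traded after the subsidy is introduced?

x' = 293

Pre-subsidy: 2728/17 - (2/17)x = 63.5 + 0.5x gives x* = 157 and P* = 142.
With the rebate, buyers effectively pay Pb = Ps − 84, where Ps is the price sellers receive.
On the curves, Pb = 2728/17 - (2/17)x and Ps = 63.5 + 0.5x; the wedge Ps − Pb = 84 gives 63.5 + 0.5x − (2728/17 - (2/17)x) = 84, so x' = 293.
Then Pb = 2728/17 − (2/17)·293 = 126 and Ps = 63.5 + 0.5·293 = 210.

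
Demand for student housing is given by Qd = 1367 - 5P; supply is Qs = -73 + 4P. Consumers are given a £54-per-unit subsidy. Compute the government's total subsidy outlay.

Pre-subsidy: 1367 - 5P = -73 + 4P gives P* = 160, Q* = 567.
With the rebate, buyers effectively pay Pb = Ps − 54, where Ps is the price sellers receive.
Demand in terms of Ps becomes Qd = 1367 − 5(Ps − 54) = 1637 - 5Ps. Setting this equal to supply: 1637 - 5Ps = -73 + 4Ps, so Ps = 190.
Buyers pay Pb = 190 − 54 = 136; Q' = -73 + 4·190 = 687.
Government outlay = subsidy × quantity = 54 × 687 = 37098.

Government cost = £37098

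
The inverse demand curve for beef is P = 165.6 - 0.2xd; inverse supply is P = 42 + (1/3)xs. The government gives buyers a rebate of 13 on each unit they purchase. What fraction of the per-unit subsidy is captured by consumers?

Consumer share = 0.375

Pre-subsidy: 165.6 - 0.2x = 42 + (1/3)x gives x* = 231.75 and P* = 119.25.
With the rebate, buyers effectively pay Pb = Ps − 13, where Ps is the price sellers receive.
On the curves, Pb = 165.6 - 0.2x and Ps = 42 + (1/3)x; the wedge Ps − Pb = 13 gives 42 + (1/3)x − (165.6 - 0.2x) = 13, so x' = 256.125.
Then Pb = 165.6 − 0.2·256.125 = 114.375 and Ps = 42 + (1/3)·256.125 = 127.375.
Buyers' price falls by P* − Pb = 119.25 − 114.375 = 4.875; sellers' price rises by Ps − P* = 127.375 − 119.25 = 8.125.
So consumers capture 4.875/13 = 0.375 of each unit of subsidy.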